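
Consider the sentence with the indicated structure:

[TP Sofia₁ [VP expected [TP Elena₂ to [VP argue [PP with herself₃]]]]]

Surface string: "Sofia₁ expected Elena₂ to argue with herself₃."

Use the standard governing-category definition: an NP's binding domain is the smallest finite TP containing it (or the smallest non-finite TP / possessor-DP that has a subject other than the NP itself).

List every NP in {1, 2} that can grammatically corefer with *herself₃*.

{2}

*herself* is an anaphor, so Principle A applies: it must be bound in its binding domain.
Binding domain of *herself₃*: the embedded TP, whose subject is Elena₂.
*Sofia₁* c-commands the anaphor but is outside its binding domain → cannot satisfy Principle A.
*Elena₂* c-commands the anaphor within its binding domain → licit binder.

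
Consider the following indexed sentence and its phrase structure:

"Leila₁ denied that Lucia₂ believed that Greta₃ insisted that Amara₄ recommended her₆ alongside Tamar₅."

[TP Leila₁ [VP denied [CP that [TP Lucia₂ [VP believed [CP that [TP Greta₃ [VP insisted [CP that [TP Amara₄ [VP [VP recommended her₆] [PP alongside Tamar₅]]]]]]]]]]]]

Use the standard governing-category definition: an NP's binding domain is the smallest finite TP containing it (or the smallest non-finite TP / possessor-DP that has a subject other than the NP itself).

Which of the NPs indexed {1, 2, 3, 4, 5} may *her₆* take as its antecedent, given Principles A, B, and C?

{1, 2, 3, 5}

*her* is a pronoun, so Principle B applies: it must be free in its binding domain.
Binding domain of *her₆*: the embedded TP, whose subject is Amara₄.
*Leila₁* c-commands the pronoun but from outside its binding domain, and is not c-commanded by it → coindexation permitted.
*Lucia₂* c-commands the pronoun but from outside its binding domain, and is not c-commanded by it → coindexation permitted.
*Greta₃* c-commands the pronoun but from outside its binding domain, and is not c-commanded by it → coindexation permitted.
*Amara₄* c-commands the pronoun within its binding domain → coindexation would violate Principle B.
*Tamar₅* and the pronoun do not c-command one another → neither Principle B nor Principle C is at stake; coindexation permitted.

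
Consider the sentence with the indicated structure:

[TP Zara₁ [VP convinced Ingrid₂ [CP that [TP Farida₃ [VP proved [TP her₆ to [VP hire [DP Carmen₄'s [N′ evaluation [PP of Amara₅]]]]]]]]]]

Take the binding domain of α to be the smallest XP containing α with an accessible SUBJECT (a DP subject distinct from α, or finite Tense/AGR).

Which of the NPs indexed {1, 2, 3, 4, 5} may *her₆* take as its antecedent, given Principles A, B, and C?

*her* is a pronoun, so Principle B applies: it must be free in its binding domain.
Binding domain of *her₆*: the embedded TP, whose subject is Farida₃.
*Zara₁* c-commands the pronoun but from outside its binding domain, and is not c-commanded by it → coindexation permitted.
*Ingrid₂* c-commands the pronoun but from outside its binding domain, and is not c-commanded by it → coindexation permitted.
*Farida₃* c-commands the pronoun within its binding domain → coindexation would violate Principle B.
*Carmen₄*: the pronoun c-commands this R-expression → coindexation would violate Principle C on *Carmen₄*.
*Amara₅*: the pronoun c-commands this R-expression → coindexation would violate Principle C on *Amara₅*.

{1, 2}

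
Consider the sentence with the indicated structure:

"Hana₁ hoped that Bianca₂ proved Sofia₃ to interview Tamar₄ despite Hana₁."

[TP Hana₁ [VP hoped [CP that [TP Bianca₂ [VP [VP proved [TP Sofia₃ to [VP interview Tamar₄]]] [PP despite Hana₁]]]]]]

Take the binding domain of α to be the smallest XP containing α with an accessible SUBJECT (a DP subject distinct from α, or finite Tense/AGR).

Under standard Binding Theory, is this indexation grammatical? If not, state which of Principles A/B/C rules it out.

The two coindexed NPs are *Hana₁* (the higher occurrence) and *Hana₁* (the lower occurrence).
*Hana₁* (the lower occurrence) is an R-expression. Principle C requires it to be free everywhere.
*Hana₁* (the higher occurrence) c-commands it and carries the same index.
The R-expression is bound → Principle C violation.

Principle C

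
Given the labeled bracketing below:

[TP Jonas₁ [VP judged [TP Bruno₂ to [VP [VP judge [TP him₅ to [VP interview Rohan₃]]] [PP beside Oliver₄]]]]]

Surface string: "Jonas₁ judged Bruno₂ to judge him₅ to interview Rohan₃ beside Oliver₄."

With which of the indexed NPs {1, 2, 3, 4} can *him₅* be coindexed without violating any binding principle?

*him* is a pronoun, so Principle B applies: it must be free in its binding domain.
Binding domain of *him₅*: the embedded TP, whose subject is Bruno₂.
*Jonas₁* c-commands the pronoun but from outside its binding domain, and is not c-commanded by it → coindexation permitted.
*Bruno₂* c-commands the pronoun within its binding domain → coindexation would violate Principle B.
*Rohan₃*: the pronoun c-commands this R-expression → coindexation would violate Principle C on *Rohan₃*.
*Oliver₄* and the pronoun do not c-command one another → neither Principle B nor Principle C is at stake; coindexation permitted.

{1, 4}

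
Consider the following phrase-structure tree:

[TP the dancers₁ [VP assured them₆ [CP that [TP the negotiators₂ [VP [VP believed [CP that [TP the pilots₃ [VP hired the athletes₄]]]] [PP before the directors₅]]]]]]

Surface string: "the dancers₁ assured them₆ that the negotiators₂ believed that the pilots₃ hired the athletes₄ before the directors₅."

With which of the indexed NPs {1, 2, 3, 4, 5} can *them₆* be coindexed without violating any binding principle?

none

*them* is a pronoun, so Principle B applies: it must be free in its binding domain.
Binding domain of *them₆*: the matrix TP, whose subject is the dancers₁.
*the dancers₁* c-commands the pronoun within its binding domain → coindexation would violate Principle B.
*the negotiators₂*: the pronoun c-commands this R-expression → coindexation would violate Principle C on *the negotiators₂*.
*the pilots₃*: the pronoun c-commands this R-expression → coindexation would violate Principle C on *the pilots₃*.
*the athletes₄*: the pronoun c-commands this R-expression → coindexation would violate Principle C on *the athletes₄*.
*the directors₅*: the pronoun c-commands this R-expression → coindexation would violate Principle C on *the directors₅*.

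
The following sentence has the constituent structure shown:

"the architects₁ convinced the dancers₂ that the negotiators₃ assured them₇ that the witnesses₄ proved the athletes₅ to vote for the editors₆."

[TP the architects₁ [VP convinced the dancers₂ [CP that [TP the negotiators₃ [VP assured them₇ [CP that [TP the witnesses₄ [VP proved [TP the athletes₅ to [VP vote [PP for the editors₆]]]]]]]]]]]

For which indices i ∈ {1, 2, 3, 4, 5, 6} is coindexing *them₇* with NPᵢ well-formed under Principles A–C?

{1, 2}

*them* is a pronoun, so Principle B applies: it must be free in its binding domain.
Binding domain of *them₇*: the embedded TP, whose subject is the negotiators₃.
*the architects₁* c-commands the pronoun but from outside its binding domain, and is not c-commanded by it → coindexation permitted.
*the dancers₂* c-commands the pronoun but from outside its binding domain, and is not c-commanded by it → coindexation permitted.
*the negotiators₃* c-commands the pronoun within its binding domain → coindexation would violate Principle B.
*the witnesses₄*: the pronoun c-commands this R-expression → coindexation would violate Principle C on *the witnesses₄*.
*the athletes₅*: the pronoun c-commands this R-expression → coindexation would violate Principle C on *the athletes₅*.
*the editors₆*: the pronoun c-commands this R-expression → coindexation would violate Principle C on *the editors₆*.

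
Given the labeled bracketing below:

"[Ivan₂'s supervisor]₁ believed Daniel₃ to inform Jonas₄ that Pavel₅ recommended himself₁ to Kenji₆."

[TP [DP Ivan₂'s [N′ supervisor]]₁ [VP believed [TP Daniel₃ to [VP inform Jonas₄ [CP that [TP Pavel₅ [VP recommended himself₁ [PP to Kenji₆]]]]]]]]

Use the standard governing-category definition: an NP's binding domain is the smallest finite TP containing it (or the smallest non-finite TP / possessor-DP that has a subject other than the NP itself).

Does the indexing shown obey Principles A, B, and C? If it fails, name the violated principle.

Principle A

The two coindexed NPs are *[Ivan₂'s supervisor]₁* and *himself₁*.
*himself₁* is an anaphor. Principle A requires it to be bound within its binding domain — the embedded TP, whose subject is Pavel₅.
Within that domain it is c-commanded by *Pavel₅*, which does not share its index.
*[Ivan₂'s supervisor]₁* does c-command the anaphor, but from outside its binding domain.
The anaphor is unbound in its domain → Principle A violation.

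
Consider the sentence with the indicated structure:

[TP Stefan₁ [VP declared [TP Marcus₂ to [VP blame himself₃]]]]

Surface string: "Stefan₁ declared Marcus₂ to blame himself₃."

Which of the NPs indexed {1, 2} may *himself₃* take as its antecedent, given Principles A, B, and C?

*himself* is an anaphor, so Principle A applies: it must be bound in its binding domain.
Binding domain of *himself₃*: the embedded TP, whose subject is Marcus₂.
*Stefan₁* c-commands the anaphor but is outside its binding domain → cannot satisfy Principle A.
*Marcus₂* c-commands the anaphor within its binding domain → licit binder.

{2}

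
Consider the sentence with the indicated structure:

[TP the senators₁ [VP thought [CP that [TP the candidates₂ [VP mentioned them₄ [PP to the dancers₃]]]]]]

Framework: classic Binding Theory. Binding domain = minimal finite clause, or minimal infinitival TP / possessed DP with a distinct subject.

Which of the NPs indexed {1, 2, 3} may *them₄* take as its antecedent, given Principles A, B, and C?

*them* is a pronoun, so Principle B applies: it must be free in its binding domain.
Binding domain of *them₄*: the embedded TP, whose subject is the candidates₂.
*the senators₁* c-commands the pronoun but from outside its binding domain, and is not c-commanded by it → coindexation permitted.
*the candidates₂* c-commands the pronoun within its binding domain → coindexation would violate Principle B.
*the dancers₃*: the pronoun c-commands this R-expression → coindexation would violate Principle C on *the dancers₃*.

{1}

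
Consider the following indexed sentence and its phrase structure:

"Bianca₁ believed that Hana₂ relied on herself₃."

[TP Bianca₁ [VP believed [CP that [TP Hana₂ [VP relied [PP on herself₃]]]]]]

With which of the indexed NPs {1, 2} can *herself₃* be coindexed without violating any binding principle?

{2}

*herself* is an anaphor, so Principle A applies: it must be bound in its binding domain.
Binding domain of *herself₃*: the embedded TP, whose subject is Hana₂.
*Bianca₁* c-commands the anaphor but is outside its binding domain → cannot satisfy Principle A.
*Hana₂* c-commands the anaphor within its binding domain → licit binder.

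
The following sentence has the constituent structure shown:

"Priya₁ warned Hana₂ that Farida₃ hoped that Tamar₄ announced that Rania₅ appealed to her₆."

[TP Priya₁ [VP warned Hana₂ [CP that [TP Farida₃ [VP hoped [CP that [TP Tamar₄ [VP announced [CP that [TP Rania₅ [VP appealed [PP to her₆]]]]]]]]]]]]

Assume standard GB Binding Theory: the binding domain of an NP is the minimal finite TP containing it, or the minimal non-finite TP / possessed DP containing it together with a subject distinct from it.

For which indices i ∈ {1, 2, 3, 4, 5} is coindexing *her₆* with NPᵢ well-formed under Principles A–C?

{1, 2, 3, 4}

*her* is a pronoun, so Principle B applies: it must be free in its binding domain.
Binding domain of *her₆*: the embedded TP, whose subject is Rania₅.
*Priya₁* c-commands the pronoun but from outside its binding domain, and is not c-commanded by it → coindexation permitted.
*Hana₂* c-commands the pronoun but from outside its binding domain, and is not c-commanded by it → coindexation permitted.
*Farida₃* c-commands the pronoun but from outside its binding domain, and is not c-commanded by it → coindexation permitted.
*Tamar₄* c-commands the pronoun but from outside its binding domain, and is not c-commanded by it → coindexation permitted.
*Rania₅* c-commands the pronoun within its binding domain → coindexation would violate Principle B.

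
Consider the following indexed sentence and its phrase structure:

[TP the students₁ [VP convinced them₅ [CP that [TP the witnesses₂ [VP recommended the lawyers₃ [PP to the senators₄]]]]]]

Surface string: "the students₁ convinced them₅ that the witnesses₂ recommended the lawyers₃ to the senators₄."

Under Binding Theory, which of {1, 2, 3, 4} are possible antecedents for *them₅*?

none

*them* is a pronoun, so Principle B applies: it must be free in its binding domain.
Binding domain of *them₅*: the matrix TP, whose subject is the students₁.
*the students₁* c-commands the pronoun within its binding domain → coindexation would violate Principle B.
*the witnesses₂*: the pronoun c-commands this R-expression → coindexation would violate Principle C on *the witnesses₂*.
*the lawyers₃*: the pronoun c-commands this R-expression → coindexation would violate Principle C on *the lawyers₃*.
*the senators₄*: the pronoun c-commands this R-expression → coindexation would violate Principle C on *the senators₄*.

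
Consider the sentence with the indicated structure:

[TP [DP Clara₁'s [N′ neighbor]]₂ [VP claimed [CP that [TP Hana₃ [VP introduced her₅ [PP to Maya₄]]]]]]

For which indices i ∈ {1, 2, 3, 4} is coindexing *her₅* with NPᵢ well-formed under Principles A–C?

*her* is a pronoun, so Principle B applies: it must be free in its binding domain.
Binding domain of *her₅*: the embedded TP, whose subject is Hana₃.
*Clara₁* and the pronoun do not c-command one another → neither Principle B nor Principle C is at stake; coindexation permitted.
*[Clara₁'s neighbor]₂* c-commands the pronoun but from outside its binding domain, and is not c-commanded by it → coindexation permitted.
*Hana₃* c-commands the pronoun within its binding domain → coindexation would violate Principle B.
*Maya₄*: the pronoun c-commands this R-expression → coindexation would violate Principle C on *Maya₄*.

{1, 2}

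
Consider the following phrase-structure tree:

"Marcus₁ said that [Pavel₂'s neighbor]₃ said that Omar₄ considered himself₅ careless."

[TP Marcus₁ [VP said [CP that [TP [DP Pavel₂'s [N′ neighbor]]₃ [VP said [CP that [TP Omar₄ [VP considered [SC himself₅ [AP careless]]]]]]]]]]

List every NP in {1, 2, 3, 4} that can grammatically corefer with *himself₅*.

{4}

*himself* is an anaphor, so Principle A applies: it must be bound in its binding domain.
Binding domain of *himself₅*: the embedded TP, whose subject is Omar₄.
*Marcus₁* c-commands the anaphor but is outside its binding domain → cannot satisfy Principle A.
*Pavel₂* does not c-command the anaphor → cannot bind it.
*[Pavel₂'s neighbor]₃* c-commands the anaphor but is outside its binding domain → cannot satisfy Principle A.
*Omar₄* c-commands the anaphor within its binding domain → licit binder.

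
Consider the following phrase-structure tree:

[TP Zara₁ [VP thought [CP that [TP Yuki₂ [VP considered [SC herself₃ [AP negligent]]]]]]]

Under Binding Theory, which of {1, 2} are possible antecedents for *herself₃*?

*herself* is an anaphor, so Principle A applies: it must be bound in its binding domain.
Binding domain of *herself₃*: the embedded TP, whose subject is Yuki₂.
*Zara₁* c-commands the anaphor but is outside its binding domain → cannot satisfy Principle A.
*Yuki₂* c-commands the anaphor within its binding domain → licit binder.

{2}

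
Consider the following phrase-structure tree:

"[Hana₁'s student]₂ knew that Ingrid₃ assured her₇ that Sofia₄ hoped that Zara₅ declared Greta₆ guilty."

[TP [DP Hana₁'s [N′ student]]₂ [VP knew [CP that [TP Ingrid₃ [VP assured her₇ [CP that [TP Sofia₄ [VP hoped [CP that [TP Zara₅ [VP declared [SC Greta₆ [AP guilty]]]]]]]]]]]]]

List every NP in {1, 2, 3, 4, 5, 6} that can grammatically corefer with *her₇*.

*her* is a pronoun, so Principle B applies: it must be free in its binding domain.
Binding domain of *her₇*: the embedded TP, whose subject is Ingrid₃.
*Hana₁* and the pronoun do not c-command one another → neither Principle B nor Principle C is at stake; coindexation permitted.
*[Hana₁'s student]₂* c-commands the pronoun but from outside its binding domain, and is not c-commanded by it → coindexation permitted.
*Ingrid₃* c-commands the pronoun within its binding domain → coindexation would violate Principle B.
*Sofia₄*: the pronoun c-commands this R-expression → coindexation would violate Principle C on *Sofia₄*.
*Zara₅*: the pronoun c-commands this R-expression → coindexation would violate Principle C on *Zara₅*.
*Greta₆*: the pronoun c-commands this R-expression → coindexation would violate Principle C on *Greta₆*.

{1, 2}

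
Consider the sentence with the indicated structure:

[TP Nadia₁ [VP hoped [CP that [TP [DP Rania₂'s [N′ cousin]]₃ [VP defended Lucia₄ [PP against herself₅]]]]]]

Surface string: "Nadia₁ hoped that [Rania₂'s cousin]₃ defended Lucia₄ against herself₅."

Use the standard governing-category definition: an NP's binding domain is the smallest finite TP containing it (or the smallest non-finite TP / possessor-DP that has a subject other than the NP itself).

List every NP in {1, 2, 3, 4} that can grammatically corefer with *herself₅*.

*herself* is an anaphor, so Principle A applies: it must be bound in its binding domain.
Binding domain of *herself₅*: the embedded TP, whose subject is [Rania₂'s cousin]₃.
*Nadia₁* c-commands the anaphor but is outside its binding domain → cannot satisfy Principle A.
*Rania₂* does not c-command the anaphor → cannot bind it.
*[Rania₂'s cousin]₃* c-commands the anaphor within its binding domain → licit binder.
*Lucia₄* c-commands the anaphor within its binding domain → licit binder.

{3, 4}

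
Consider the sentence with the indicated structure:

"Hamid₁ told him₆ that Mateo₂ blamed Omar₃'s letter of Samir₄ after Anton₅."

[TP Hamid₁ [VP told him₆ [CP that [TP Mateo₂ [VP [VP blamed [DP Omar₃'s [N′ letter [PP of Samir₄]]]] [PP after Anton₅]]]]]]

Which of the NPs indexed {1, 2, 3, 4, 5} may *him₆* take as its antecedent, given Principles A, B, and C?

none

*him* is a pronoun, so Principle B applies: it must be free in its binding domain.
Binding domain of *him₆*: the matrix TP, whose subject is Hamid₁.
*Hamid₁* c-commands the pronoun within its binding domain → coindexation would violate Principle B.
*Mateo₂*: the pronoun c-commands this R-expression → coindexation would violate Principle C on *Mateo₂*.
*Omar₃*: the pronoun c-commands this R-expression → coindexation would violate Principle C on *Omar₃*.
*Samir₄*: the pronoun c-commands this R-expression → coindexation would violate Principle C on *Samir₄*.
*Anton₅*: the pronoun c-commands this R-expression → coindexation would violate Principle C on *Anton₅*.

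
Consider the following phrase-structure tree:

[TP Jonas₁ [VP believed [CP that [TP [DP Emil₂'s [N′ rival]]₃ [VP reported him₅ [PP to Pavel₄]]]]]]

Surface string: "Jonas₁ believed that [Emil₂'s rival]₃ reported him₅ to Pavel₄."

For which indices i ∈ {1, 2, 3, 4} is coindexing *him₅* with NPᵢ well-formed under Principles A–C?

{1, 2}

*him* is a pronoun, so Principle B applies: it must be free in its binding domain.
Binding domain of *him₅*: the embedded TP, whose subject is [Emil₂'s rival]₃.
*Jonas₁* c-commands the pronoun but from outside its binding domain, and is not c-commanded by it → coindexation permitted.
*Emil₂* and the pronoun do not c-command one another → neither Principle B nor Principle C is at stake; coindexation permitted.
*[Emil₂'s rival]₃* c-commands the pronoun within its binding domain → coindexation would violate Principle B.
*Pavel₄*: the pronoun c-commands this R-expression → coindexation would violate Principle C on *Pavel₄*.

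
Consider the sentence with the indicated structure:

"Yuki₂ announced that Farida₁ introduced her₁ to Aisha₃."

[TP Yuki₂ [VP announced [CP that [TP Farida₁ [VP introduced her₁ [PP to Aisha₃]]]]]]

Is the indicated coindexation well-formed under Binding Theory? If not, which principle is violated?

Principle B

The two coindexed NPs are *Farida₁* and *her₁*.
*her₁* is a pronoun. Its binding domain is the embedded TP, whose subject is Farida₁.
*Farida₁* c-commands it within that domain and carries the same index.
The pronoun is locally bound → Principle B violation.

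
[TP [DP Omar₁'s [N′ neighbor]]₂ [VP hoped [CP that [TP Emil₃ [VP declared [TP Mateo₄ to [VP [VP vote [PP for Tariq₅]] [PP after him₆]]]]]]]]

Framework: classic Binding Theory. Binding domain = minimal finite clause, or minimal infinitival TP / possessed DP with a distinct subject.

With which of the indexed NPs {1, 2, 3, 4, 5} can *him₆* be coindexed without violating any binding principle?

{1, 2, 3, 5}

*him* is a pronoun, so Principle B applies: it must be free in its binding domain.
Binding domain of *him₆*: the embedded TP, whose subject is Mateo₄.
*Omar₁* and the pronoun do not c-command one another → neither Principle B nor Principle C is at stake; coindexation permitted.
*[Omar₁'s neighbor]₂* c-commands the pronoun but from outside its binding domain, and is not c-commanded by it → coindexation permitted.
*Emil₃* c-commands the pronoun but from outside its binding domain, and is not c-commanded by it → coindexation permitted.
*Mateo₄* c-commands the pronoun within its binding domain → coindexation would violate Principle B.
*Tariq₅* and the pronoun do not c-command one another → neither Principle B nor Principle C is at stake; coindexation permitted.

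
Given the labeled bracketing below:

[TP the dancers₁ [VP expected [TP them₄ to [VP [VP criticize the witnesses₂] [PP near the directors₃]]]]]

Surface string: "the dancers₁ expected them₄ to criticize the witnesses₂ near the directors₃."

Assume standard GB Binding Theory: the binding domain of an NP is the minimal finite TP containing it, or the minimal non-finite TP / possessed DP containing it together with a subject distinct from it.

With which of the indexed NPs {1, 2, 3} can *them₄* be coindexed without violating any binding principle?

*them* is a pronoun, so Principle B applies: it must be free in its binding domain.
Binding domain of *them₄*: the matrix TP, whose subject is the dancers₁.
*the dancers₁* c-commands the pronoun within its binding domain → coindexation would violate Principle B.
*the witnesses₂*: the pronoun c-commands this R-expression → coindexation would violate Principle C on *the witnesses₂*.
*the directors₃*: the pronoun c-commands this R-expression → coindexation would violate Principle C on *the directors₃*.

none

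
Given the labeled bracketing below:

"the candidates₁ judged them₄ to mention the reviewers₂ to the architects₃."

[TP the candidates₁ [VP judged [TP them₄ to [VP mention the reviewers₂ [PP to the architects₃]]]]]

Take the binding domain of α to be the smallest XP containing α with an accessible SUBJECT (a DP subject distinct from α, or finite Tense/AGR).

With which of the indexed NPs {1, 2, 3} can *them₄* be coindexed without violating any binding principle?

none

*them* is a pronoun, so Principle B applies: it must be free in its binding domain.
Binding domain of *them₄*: the matrix TP, whose subject is the candidates₁.
*the candidates₁* c-commands the pronoun within its binding domain → coindexation would violate Principle B.
*the reviewers₂*: the pronoun c-commands this R-expression → coindexation would violate Principle C on *the reviewers₂*.
*the architects₃*: the pronoun c-commands this R-expression → coindexation would violate Principle C on *the architects₃*.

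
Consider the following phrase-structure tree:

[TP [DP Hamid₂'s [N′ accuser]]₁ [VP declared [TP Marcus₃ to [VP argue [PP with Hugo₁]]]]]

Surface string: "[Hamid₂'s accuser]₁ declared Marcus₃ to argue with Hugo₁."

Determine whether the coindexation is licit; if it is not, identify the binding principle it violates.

The two coindexed NPs are *[Hamid₂'s accuser]₁* and *Hugo₁*.
*Hugo₁* is an R-expression. Principle C requires it to be free everywhere.
*[Hamid₂'s accuser]₁* c-commands it and carries the same index.
The R-expression is bound → Principle C violation.

Principle C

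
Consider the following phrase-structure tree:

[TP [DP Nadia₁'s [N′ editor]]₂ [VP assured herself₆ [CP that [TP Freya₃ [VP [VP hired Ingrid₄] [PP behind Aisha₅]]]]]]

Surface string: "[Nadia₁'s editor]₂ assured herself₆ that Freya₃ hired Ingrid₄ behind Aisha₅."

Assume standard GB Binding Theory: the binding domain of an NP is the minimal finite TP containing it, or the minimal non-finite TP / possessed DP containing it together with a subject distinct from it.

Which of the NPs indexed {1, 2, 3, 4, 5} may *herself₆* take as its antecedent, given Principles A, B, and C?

{2}

*herself* is an anaphor, so Principle A applies: it must be bound in its binding domain.
Binding domain of *herself₆*: the matrix TP, whose subject is [Nadia₁'s editor]₂.
*Nadia₁* does not c-command the anaphor → cannot bind it.
*[Nadia₁'s editor]₂* c-commands the anaphor within its binding domain → licit binder.
*Freya₃* does not c-command the anaphor → cannot bind it.
*Ingrid₄* does not c-command the anaphor → cannot bind it.
*Aisha₅* does not c-command the anaphor → cannot bind it.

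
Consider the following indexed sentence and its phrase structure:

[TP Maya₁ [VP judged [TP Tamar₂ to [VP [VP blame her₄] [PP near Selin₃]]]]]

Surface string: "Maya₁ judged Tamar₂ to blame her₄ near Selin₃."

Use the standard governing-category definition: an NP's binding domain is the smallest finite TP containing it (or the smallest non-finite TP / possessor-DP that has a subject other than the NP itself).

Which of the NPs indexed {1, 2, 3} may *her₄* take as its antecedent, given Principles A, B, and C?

*her* is a pronoun, so Principle B applies: it must be free in its binding domain.
Binding domain of *her₄*: the embedded TP, whose subject is Tamar₂.
*Maya₁* c-commands the pronoun but from outside its binding domain, and is not c-commanded by it → coindexation permitted.
*Tamar₂* c-commands the pronoun within its binding domain → coindexation would violate Principle B.
*Selin₃* and the pronoun do not c-command one another → neither Principle B nor Principle C is at stake; coindexation permitted.

{1, 3}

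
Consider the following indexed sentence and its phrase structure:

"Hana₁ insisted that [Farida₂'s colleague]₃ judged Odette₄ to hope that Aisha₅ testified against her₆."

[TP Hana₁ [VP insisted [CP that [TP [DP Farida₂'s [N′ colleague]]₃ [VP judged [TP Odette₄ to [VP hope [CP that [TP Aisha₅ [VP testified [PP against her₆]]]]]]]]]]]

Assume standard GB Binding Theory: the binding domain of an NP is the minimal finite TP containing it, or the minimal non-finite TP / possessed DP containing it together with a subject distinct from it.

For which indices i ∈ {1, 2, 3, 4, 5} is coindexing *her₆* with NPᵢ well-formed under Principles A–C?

*her* is a pronoun, so Principle B applies: it must be free in its binding domain.
Binding domain of *her₆*: the embedded TP, whose subject is Aisha₅.
*Hana₁* c-commands the pronoun but from outside its binding domain, and is not c-commanded by it → coindexation permitted.
*Farida₂* and the pronoun do not c-command one another → neither Principle B nor Principle C is at stake; coindexation permitted.
*[Farida₂'s colleague]₃* c-commands the pronoun but from outside its binding domain, and is not c-commanded by it → coindexation permitted.
*Odette₄* c-commands the pronoun but from outside its binding domain, and is not c-commanded by it → coindexation permitted.
*Aisha₅* c-commands the pronoun within its binding domain → coindexation would violate Principle B.

{1, 2, 3, 4}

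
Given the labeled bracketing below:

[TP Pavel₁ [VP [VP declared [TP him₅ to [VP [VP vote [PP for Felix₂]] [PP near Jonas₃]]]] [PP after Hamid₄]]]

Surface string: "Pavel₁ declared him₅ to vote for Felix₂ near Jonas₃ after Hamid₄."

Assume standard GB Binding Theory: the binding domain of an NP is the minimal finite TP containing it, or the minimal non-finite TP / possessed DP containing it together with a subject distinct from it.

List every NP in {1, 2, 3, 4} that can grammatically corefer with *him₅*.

{4}

*him* is a pronoun, so Principle B applies: it must be free in its binding domain.
Binding domain of *him₅*: the matrix TP, whose subject is Pavel₁.
*Pavel₁* c-commands the pronoun within its binding domain → coindexation would violate Principle B.
*Felix₂*: the pronoun c-commands this R-expression → coindexation would violate Principle C on *Felix₂*.
*Jonas₃*: the pronoun c-commands this R-expression → coindexation would violate Principle C on *Jonas₃*.
*Hamid₄* and the pronoun do not c-command one another → neither Principle B nor Principle C is at stake; coindexation permitted.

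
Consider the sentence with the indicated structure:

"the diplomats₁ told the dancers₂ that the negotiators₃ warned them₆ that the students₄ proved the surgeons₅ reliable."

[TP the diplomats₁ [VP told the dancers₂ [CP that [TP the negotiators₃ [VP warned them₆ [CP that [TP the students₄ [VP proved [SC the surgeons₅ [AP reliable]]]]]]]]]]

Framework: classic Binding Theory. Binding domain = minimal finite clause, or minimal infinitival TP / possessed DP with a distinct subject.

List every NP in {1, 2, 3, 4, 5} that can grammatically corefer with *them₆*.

*them* is a pronoun, so Principle B applies: it must be free in its binding domain.
Binding domain of *them₆*: the embedded TP, whose subject is the negotiators₃.
*the diplomats₁* c-commands the pronoun but from outside its binding domain, and is not c-commanded by it → coindexation permitted.
*the dancers₂* c-commands the pronoun but from outside its binding domain, and is not c-commanded by it → coindexation permitted.
*the negotiators₃* c-commands the pronoun within its binding domain → coindexation would violate Principle B.
*the students₄*: the pronoun c-commands this R-expression → coindexation would violate Principle C on *the students₄*.
*the surgeons₅*: the pronoun c-commands this R-expression → coindexation would violate Principle C on *the surgeons₅*.

{1, 2}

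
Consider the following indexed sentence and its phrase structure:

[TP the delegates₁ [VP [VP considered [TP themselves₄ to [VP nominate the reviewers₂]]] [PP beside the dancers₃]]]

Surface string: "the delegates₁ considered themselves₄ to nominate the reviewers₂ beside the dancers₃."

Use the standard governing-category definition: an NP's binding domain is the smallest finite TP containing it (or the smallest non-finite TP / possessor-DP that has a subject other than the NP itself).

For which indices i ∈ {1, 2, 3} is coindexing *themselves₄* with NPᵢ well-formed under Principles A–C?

*themselves* is an anaphor, so Principle A applies: it must be bound in its binding domain.
Binding domain of *themselves₄*: the matrix TP, whose subject is the delegates₁.
*the delegates₁* c-commands the anaphor within its binding domain → licit binder.
*the reviewers₂* does not c-command the anaphor → cannot bind it.
*the dancers₃* does not c-command the anaphor → cannot bind it.

{1}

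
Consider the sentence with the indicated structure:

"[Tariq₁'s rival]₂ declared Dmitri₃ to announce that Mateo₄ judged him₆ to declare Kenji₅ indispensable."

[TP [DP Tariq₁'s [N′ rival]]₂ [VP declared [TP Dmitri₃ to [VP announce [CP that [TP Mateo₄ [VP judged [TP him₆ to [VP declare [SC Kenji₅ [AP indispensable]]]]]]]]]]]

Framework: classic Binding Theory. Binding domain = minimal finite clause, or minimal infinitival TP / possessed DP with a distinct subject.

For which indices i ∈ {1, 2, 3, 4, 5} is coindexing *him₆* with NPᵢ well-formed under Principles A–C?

{1, 2, 3}

*him* is a pronoun, so Principle B applies: it must be free in its binding domain.
Binding domain of *him₆*: the embedded TP, whose subject is Mateo₄.
*Tariq₁* and the pronoun do not c-command one another → neither Principle B nor Principle C is at stake; coindexation permitted.
*[Tariq₁'s rival]₂* c-commands the pronoun but from outside its binding domain, and is not c-commanded by it → coindexation permitted.
*Dmitri₃* c-commands the pronoun but from outside its binding domain, and is not c-commanded by it → coindexation permitted.
*Mateo₄* c-commands the pronoun within its binding domain → coindexation would violate Principle B.
*Kenji₅*: the pronoun c-commands this R-expression → coindexation would violate Principle C on *Kenji₅*.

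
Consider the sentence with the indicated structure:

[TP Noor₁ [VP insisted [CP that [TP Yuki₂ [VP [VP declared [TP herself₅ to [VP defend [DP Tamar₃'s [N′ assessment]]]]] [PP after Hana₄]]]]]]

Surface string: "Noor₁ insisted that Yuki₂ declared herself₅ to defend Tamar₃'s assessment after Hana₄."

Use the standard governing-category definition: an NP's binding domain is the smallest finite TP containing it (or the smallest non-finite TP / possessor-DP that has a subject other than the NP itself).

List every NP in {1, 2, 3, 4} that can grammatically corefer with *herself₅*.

{2}

*herself* is an anaphor, so Principle A applies: it must be bound in its binding domain.
Binding domain of *herself₅*: the embedded TP, whose subject is Yuki₂.
*Noor₁* c-commands the anaphor but is outside its binding domain → cannot satisfy Principle A.
*Yuki₂* c-commands the anaphor within its binding domain → licit binder.
*Tamar₃* does not c-command the anaphor → cannot bind it.
*Hana₄* does not c-command the anaphor → cannot bind it.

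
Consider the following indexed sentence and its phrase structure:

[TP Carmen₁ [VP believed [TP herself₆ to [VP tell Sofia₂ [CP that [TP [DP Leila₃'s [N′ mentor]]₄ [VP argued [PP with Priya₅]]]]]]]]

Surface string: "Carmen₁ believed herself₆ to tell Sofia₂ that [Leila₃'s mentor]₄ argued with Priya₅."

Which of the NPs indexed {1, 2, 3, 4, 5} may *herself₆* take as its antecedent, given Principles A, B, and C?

*herself* is an anaphor, so Principle A applies: it must be bound in its binding domain.
Binding domain of *herself₆*: the matrix TP, whose subject is Carmen₁.
*Carmen₁* c-commands the anaphor within its binding domain → licit binder.
*Sofia₂* does not c-command the anaphor → cannot bind it.
*Leila₃* does not c-command the anaphor → cannot bind it.
*[Leila₃'s mentor]₄* does not c-command the anaphor → cannot bind it.
*Priya₅* does not c-command the anaphor → cannot bind it.

{1}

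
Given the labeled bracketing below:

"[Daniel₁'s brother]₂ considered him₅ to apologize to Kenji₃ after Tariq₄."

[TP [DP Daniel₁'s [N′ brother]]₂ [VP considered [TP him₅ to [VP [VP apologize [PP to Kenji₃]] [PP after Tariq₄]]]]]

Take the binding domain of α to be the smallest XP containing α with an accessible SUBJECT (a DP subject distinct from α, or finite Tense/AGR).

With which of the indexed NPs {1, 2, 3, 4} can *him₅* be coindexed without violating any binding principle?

*him* is a pronoun, so Principle B applies: it must be free in its binding domain.
Binding domain of *him₅*: the matrix TP, whose subject is [Daniel₁'s brother]₂.
*Daniel₁* and the pronoun do not c-command one another → neither Principle B nor Principle C is at stake; coindexation permitted.
*[Daniel₁'s brother]₂* c-commands the pronoun within its binding domain → coindexation would violate Principle B.
*Kenji₃*: the pronoun c-commands this R-expression → coindexation would violate Principle C on *Kenji₃*.
*Tariq₄*: the pronoun c-commands this R-expression → coindexation would violate Principle C on *Tariq₄*.

{1}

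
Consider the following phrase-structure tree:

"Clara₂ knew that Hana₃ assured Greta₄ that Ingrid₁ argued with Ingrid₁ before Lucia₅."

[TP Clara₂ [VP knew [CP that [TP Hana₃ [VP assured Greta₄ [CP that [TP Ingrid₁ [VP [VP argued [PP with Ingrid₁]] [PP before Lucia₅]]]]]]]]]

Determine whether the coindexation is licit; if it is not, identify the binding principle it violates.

The two coindexed NPs are *Ingrid₁* (the lower occurrence) and *Ingrid₁* (the higher occurrence).
*Ingrid₁* (the lower occurrence) is an R-expression. Principle C requires it to be free everywhere.
*Ingrid₁* (the higher occurrence) c-commands it and carries the same index.
The R-expression is bound → Principle C violation.

Principle C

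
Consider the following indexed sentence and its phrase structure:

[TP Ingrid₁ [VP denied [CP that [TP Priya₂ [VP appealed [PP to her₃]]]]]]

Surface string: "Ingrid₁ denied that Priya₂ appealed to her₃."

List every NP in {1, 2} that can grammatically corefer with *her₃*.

*her* is a pronoun, so Principle B applies: it must be free in its binding domain.
Binding domain of *her₃*: the embedded TP, whose subject is Priya₂.
*Ingrid₁* c-commands the pronoun but from outside its binding domain, and is not c-commanded by it → coindexation permitted.
*Priya₂* c-commands the pronoun within its binding domain → coindexation would violate Principle B.

{1}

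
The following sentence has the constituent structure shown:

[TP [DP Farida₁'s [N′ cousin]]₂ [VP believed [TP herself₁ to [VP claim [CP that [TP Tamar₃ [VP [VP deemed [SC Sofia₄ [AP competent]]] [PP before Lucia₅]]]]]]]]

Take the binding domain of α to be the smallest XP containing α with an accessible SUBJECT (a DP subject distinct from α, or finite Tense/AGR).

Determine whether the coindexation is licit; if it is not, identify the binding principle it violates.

The two coindexed NPs are *Farida₁* and *herself₁*.
*herself₁* is an anaphor. Principle A requires it to be bound within its binding domain — the matrix TP, whose subject is [Farida₁'s cousin]₂.
Within that domain it is c-commanded by *[Farida₁'s cousin]₂*, which does not share its index.
*Farida₁* does not c-command the anaphor at all.
The anaphor is unbound in its domain → Principle A violation.

Principle A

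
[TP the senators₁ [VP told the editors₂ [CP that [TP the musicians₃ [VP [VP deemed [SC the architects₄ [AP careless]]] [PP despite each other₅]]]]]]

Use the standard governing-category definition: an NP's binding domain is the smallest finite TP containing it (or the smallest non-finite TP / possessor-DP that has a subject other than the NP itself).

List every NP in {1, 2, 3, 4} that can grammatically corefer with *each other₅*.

*each other* is an anaphor, so Principle A applies: it must be bound in its binding domain.
Binding domain of *each other₅*: the embedded TP, whose subject is the musicians₃.
*the senators₁* c-commands the anaphor but is outside its binding domain → cannot satisfy Principle A.
*the editors₂* c-commands the anaphor but is outside its binding domain → cannot satisfy Principle A.
*the musicians₃* c-commands the anaphor within its binding domain → licit binder.
*the architects₄* does not c-command the anaphor → cannot bind it.

{3}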